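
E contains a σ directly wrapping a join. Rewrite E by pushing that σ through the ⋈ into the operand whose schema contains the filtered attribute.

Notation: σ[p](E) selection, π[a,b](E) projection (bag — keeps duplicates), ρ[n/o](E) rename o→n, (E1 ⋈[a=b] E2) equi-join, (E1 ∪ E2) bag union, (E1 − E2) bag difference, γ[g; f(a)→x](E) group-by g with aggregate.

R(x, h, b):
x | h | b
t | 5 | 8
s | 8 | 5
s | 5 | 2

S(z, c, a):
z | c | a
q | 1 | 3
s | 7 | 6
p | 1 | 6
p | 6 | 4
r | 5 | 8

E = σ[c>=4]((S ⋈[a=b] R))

σ filters on c, owned by the left side.
E' = (σ[c>=4](S) ⋈[a=b] R)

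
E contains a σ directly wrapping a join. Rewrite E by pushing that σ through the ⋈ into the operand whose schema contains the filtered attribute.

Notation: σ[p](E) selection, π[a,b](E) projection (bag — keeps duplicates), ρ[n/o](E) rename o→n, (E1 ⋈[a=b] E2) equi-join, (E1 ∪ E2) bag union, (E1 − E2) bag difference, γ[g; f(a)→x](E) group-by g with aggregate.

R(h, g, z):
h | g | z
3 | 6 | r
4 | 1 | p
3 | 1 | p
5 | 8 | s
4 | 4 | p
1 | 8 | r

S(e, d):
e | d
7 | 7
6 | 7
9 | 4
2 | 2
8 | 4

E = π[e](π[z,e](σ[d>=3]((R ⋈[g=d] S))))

σ filters on d, owned by the right side.
E' = π[e](π[z,e]((R ⋈[g=d] σ[d>=3](S))))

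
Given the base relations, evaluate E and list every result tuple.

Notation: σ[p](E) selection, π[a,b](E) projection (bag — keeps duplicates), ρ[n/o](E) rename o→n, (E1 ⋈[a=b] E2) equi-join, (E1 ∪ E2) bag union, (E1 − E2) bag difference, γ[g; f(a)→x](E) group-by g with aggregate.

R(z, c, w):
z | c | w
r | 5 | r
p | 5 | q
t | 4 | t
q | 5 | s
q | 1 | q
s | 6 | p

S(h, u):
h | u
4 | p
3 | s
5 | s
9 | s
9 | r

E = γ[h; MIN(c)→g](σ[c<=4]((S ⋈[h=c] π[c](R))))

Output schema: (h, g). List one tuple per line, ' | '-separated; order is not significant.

Row counts bottom-up:
  S → 5
  R → 6
  π[c](R) → 6
  (S ⋈[h=c] π[c](R)) → 4
  σ[c<=4]((S ⋈[h=c] π[c](R))) → 1
  γ[h; MIN(c)→g](σ[c<=4]((S ⋈[h=c] π[c](R)))) → 1

== RESULT ==
h | g
4 | 4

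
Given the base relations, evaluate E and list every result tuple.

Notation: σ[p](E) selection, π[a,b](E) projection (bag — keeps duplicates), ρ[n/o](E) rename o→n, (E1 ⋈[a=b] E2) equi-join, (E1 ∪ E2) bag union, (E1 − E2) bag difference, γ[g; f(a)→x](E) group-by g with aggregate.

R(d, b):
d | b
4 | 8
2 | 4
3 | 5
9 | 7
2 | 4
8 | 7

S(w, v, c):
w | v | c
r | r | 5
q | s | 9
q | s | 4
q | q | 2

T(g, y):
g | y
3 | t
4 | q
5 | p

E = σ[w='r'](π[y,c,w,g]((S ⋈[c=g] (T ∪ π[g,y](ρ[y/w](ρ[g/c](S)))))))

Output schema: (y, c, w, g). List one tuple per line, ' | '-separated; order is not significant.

Per-node cardinality:
  S → 4
  T → 3
  S → 4
  ρ[g/c](S) → 4
  ρ[y/w](ρ[g/c](S)) → 4
  π[g,y](ρ[y/w](ρ[g/c](S))) → 4
  (T ∪ π[g,y](ρ[y/w](ρ[g/c](S)))) → 7
  (S ⋈[c=g] (T ∪ π[g,y](ρ[y/w](ρ[g/c](S))))) → 6
  π[y,c,w,g]((S ⋈[c=g] (T ∪ π[g,y](ρ[y/w](ρ[g/c](S)))))) → 6
  σ[w='r'](π[y,c,w,g]((S ⋈[c=g] (T ∪ π[g,y](ρ[y/w](ρ[g/c](S))))))) → 2

== RESULT ==
y | c | w | g
p | 5 | r | 5
r | 5 | r | 5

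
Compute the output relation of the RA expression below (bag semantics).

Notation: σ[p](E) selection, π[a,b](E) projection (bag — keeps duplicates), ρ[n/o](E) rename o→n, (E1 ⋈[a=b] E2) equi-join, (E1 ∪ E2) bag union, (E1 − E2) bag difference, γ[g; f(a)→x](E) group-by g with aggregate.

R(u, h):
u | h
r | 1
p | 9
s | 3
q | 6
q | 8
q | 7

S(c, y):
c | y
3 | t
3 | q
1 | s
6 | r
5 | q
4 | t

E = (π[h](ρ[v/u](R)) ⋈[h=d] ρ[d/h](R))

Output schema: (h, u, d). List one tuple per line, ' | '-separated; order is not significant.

Subexpression sizes:
  R → 6
  ρ[v/u](R) → 6
  π[h](ρ[v/u](R)) → 6
  R → 6
  ρ[d/h](R) → 6
  (π[h](ρ[v/u](R)) ⋈[h=d] ρ[d/h](R)) → 6

== RESULT ==
h | u | d
1 | r | 1
3 | s | 3
6 | q | 6
7 | q | 7
8 | q | 8
9 | p | 9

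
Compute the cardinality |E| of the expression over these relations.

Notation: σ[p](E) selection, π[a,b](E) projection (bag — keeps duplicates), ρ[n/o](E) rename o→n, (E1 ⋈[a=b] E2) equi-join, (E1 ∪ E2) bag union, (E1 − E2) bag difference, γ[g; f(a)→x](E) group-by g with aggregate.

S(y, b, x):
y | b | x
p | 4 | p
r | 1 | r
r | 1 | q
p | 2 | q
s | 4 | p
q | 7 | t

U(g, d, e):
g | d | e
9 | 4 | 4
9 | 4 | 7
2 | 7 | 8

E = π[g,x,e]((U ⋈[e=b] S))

Subexpression sizes:
  U → 3
  S → 6
  (U ⋈[e=b] S) → 3
  π[g,x,e]((U ⋈[e=b] S)) → 3

|E| = 3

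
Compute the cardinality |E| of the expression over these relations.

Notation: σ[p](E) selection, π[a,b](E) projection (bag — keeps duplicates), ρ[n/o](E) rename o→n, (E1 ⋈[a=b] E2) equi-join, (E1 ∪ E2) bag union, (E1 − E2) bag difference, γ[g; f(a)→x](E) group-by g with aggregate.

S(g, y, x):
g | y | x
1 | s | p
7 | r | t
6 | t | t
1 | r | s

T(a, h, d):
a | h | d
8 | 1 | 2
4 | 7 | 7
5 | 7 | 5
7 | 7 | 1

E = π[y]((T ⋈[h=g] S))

Stepwise |·|:
  T → 4
  S → 4
  (T ⋈[h=g] S) → 5
  π[y]((T ⋈[h=g] S)) → 5

|E| = 5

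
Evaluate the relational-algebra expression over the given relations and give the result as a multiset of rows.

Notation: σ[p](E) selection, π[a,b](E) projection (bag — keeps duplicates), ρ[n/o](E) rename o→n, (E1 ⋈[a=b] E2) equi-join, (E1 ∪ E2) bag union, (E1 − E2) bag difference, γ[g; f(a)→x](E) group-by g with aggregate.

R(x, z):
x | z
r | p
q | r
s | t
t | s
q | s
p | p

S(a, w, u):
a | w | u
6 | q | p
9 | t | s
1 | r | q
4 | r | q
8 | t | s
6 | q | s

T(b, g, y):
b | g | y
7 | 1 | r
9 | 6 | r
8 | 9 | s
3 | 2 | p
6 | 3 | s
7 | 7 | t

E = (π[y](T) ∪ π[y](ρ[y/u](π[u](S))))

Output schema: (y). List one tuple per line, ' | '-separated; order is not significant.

Subexpression sizes:
  T → 6
  π[y](T) → 6
  S → 6
  π[u](S) → 6
  ρ[y/u](π[u](S)) → 6
  π[y](ρ[y/u](π[u](S))) → 6
  (π[y](T) ∪ π[y](ρ[y/u](π[u](S)))) → 12

== RESULT ==
y
p
p
q
q
r
r
s
s
s
s
s
t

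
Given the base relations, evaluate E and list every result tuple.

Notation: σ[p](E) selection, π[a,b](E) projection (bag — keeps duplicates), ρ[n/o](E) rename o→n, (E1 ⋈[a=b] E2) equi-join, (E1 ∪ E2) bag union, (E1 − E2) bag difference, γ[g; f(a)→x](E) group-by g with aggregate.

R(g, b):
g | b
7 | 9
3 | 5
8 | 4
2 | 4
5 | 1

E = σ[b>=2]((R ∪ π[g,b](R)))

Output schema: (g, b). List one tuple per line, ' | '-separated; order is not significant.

Subexpression sizes:
  R → 5
  R → 5
  π[g,b](R) → 5
  (R ∪ π[g,b](R)) → 10
  σ[b>=2]((R ∪ π[g,b](R))) → 8

== RESULT ==
g | b
2 | 4
2 | 4
3 | 5
3 | 5
7 | 9
7 | 9
8 | 4
8 | 4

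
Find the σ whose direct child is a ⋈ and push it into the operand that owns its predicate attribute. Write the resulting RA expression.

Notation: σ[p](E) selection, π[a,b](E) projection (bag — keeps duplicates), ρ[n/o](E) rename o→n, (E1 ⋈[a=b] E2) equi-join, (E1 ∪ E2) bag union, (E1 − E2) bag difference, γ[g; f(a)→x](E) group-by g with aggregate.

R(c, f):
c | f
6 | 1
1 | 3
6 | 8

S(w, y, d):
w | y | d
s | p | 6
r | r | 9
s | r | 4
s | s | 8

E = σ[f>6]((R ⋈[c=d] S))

σ filters on f, owned by the left side.
E' = (σ[f>6](R) ⋈[c=d] S)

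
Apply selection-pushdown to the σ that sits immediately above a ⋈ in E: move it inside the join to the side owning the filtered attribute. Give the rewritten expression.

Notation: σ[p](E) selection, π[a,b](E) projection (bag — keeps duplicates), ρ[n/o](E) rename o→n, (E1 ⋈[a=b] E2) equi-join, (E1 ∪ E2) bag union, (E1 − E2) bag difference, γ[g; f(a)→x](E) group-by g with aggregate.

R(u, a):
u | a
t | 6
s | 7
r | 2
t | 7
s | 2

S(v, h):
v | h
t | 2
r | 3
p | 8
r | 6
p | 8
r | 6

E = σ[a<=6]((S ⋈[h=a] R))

σ filters on a, owned by the right side.
E' = (S ⋈[h=a] σ[a<=6](R))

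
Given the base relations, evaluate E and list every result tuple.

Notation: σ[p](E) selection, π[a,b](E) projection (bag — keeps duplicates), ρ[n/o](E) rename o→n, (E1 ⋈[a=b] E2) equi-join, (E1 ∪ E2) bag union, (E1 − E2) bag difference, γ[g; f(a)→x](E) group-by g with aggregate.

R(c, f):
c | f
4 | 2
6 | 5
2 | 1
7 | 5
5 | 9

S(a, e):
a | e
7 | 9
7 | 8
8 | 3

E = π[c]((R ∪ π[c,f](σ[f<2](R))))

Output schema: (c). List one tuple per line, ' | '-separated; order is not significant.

Subexpression sizes:
  R → 5
  R → 5
  σ[f<2](R) → 1
  π[c,f](σ[f<2](R)) → 1
  (R ∪ π[c,f](σ[f<2](R))) → 6
  π[c]((R ∪ π[c,f](σ[f<2](R)))) → 6

== RESULT ==
c
2
2
4
5
6
7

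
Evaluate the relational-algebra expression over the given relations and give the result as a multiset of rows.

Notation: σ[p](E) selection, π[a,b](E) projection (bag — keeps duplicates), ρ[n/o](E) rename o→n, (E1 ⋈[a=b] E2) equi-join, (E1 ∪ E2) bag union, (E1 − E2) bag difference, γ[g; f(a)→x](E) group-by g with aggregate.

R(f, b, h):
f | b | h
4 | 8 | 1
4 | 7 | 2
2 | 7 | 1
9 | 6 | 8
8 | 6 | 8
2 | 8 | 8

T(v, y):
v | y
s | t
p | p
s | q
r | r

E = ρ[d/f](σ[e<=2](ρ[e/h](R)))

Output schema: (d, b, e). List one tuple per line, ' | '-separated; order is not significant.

Subexpression sizes:
  R → 6
  ρ[e/h](R) → 6
  σ[e<=2](ρ[e/h](R)) → 3
  ρ[d/f](σ[e<=2](ρ[e/h](R))) → 3

== RESULT ==
d | b | e
2 | 7 | 1
4 | 7 | 2
4 | 8 | 1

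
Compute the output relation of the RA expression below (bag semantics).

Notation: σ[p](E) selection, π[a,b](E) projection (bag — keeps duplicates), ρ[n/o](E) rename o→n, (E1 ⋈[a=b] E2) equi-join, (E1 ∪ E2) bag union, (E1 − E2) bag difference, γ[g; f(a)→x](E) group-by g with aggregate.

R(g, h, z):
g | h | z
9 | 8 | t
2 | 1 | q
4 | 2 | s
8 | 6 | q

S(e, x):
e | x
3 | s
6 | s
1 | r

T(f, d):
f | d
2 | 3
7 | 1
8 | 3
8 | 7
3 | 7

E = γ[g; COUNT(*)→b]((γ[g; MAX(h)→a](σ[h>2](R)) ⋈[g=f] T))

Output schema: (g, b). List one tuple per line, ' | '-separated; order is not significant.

Stepwise |·|:
  R → 4
  σ[h>2](R) → 2
  γ[g; MAX(h)→a](σ[h>2](R)) → 2
  T → 5
  (γ[g; MAX(h)→a](σ[h>2](R)) ⋈[g=f] T) → 2
  γ[g; COUNT(*)→b]((γ[g; MAX(h)→a](σ[h>2](R)) ⋈[g=f] T)) → 1

== RESULT ==
g | b
8 | 2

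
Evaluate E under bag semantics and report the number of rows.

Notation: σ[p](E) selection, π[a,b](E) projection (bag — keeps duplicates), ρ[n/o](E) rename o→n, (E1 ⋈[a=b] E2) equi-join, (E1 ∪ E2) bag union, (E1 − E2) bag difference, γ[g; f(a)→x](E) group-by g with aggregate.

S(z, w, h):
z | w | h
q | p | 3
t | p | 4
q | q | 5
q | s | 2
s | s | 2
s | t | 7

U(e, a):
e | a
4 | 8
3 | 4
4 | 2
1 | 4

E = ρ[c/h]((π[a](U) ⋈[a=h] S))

Stepwise |·|:
  U → 4
  π[a](U) → 4
  S → 6
  (π[a](U) ⋈[a=h] S) → 4
  ρ[c/h]((π[a](U) ⋈[a=h] S)) → 4

|E| = 4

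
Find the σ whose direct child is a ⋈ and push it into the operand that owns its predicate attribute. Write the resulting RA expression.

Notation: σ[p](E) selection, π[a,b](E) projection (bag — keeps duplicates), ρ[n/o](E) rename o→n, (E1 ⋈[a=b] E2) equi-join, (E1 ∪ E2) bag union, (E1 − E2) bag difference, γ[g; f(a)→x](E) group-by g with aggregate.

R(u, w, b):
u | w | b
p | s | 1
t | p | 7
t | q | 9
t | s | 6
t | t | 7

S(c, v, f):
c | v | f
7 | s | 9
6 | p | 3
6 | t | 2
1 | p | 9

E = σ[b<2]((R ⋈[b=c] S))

σ filters on b, owned by the left side.
E' = (σ[b<2](R) ⋈[b=c] S)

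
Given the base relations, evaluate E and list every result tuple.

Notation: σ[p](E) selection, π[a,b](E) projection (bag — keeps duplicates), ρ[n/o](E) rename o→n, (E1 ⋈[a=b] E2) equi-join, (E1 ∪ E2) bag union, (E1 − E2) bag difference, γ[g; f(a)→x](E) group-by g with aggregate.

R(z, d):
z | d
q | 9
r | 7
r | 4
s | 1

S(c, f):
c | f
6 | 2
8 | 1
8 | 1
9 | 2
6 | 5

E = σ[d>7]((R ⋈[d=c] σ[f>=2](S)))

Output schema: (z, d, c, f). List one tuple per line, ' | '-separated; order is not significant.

Subexpression sizes:
  R → 4
  S → 5
  σ[f>=2](S) → 3
  (R ⋈[d=c] σ[f>=2](S)) → 1
  σ[d>7]((R ⋈[d=c] σ[f>=2](S))) → 1

== RESULT ==
z | d | c | f
q | 9 | 9 | 2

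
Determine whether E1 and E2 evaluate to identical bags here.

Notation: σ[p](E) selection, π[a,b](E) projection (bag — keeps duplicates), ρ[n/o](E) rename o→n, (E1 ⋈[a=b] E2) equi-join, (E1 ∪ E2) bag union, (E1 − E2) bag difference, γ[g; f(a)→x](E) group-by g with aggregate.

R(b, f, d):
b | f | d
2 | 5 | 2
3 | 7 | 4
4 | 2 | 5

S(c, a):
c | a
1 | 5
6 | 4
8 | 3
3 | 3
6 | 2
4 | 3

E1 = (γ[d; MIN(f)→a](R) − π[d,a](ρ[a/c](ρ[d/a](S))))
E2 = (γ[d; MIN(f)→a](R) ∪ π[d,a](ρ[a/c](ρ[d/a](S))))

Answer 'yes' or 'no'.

E1 stepwise |·|:
  R → 3
  γ[d; MIN(f)→a](R) → 3
  S → 6
  ρ[d/a](S) → 6
  ρ[a/c](ρ[d/a](S)) → 6
  π[d,a](ρ[a/c](ρ[d/a](S))) → 6
  (γ[d; MIN(f)→a](R) − π[d,a](ρ[a/c](ρ[d/a](S)))) → 3
E2 stepwise |·|:
  R → 3
  γ[d; MIN(f)→a](R) → 3
  S → 6
  ρ[d/a](S) → 6
  ρ[a/c](ρ[d/a](S)) → 6
  π[d,a](ρ[a/c](ρ[d/a](S))) → 6
  (γ[d; MIN(f)→a](R) ∪ π[d,a](ρ[a/c](ρ[d/a](S)))) → 9

E1 result:
d | a
2 | 5
4 | 7
5 | 2
E2 result:
d | a
2 | 5
2 | 6
3 | 3
3 | 4
3 | 8
4 | 6
4 | 7
5 | 1
5 | 2
Witness: (3, 8) appears 0× in E1 but 1× in E2.

no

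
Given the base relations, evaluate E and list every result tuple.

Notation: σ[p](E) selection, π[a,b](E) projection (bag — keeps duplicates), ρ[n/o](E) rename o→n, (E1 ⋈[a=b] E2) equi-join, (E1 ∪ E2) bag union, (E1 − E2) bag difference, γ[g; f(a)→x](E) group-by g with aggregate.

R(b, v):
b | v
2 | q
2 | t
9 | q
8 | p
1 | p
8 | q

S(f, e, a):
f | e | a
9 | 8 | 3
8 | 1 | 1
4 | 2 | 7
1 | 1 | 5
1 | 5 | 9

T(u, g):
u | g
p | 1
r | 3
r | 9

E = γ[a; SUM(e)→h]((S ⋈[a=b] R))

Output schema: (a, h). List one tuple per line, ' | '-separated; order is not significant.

Per-node cardinality:
  S → 5
  R → 6
  (S ⋈[a=b] R) → 2
  γ[a; SUM(e)→h]((S ⋈[a=b] R)) → 2

== RESULT ==
a | h
1 | 1
9 | 5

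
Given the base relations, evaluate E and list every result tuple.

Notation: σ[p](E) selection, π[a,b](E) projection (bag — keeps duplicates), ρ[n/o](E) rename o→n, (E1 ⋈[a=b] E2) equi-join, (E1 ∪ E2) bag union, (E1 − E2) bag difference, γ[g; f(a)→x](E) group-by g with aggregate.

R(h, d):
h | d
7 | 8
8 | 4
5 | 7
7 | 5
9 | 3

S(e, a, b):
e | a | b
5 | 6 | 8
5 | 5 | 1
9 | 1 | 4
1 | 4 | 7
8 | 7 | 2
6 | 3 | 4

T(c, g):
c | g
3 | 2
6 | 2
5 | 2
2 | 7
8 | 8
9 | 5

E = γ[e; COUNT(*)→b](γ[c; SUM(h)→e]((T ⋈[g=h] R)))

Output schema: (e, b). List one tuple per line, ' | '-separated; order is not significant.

Row counts bottom-up:
  T → 6
  R → 5
  (T ⋈[g=h] R) → 4
  γ[c; SUM(h)→e]((T ⋈[g=h] R)) → 3
  γ[e; COUNT(*)→b](γ[c; SUM(h)→e]((T ⋈[g=h] R))) → 3

== RESULT ==
e | b
5 | 1
8 | 1
14 | 1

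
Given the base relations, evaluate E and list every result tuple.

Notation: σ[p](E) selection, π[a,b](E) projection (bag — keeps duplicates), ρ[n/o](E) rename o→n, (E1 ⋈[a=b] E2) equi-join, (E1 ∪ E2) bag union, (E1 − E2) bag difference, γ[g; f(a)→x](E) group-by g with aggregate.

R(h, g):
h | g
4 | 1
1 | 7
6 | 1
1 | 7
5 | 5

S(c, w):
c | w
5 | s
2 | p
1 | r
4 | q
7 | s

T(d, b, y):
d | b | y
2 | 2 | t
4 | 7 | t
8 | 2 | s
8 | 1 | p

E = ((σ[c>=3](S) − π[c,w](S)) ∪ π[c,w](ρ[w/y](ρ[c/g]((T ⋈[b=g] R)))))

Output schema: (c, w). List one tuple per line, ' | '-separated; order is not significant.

Subexpression sizes:
  S → 5
  σ[c>=3](S) → 3
  S → 5
  π[c,w](S) → 5
  (σ[c>=3](S) − π[c,w](S)) → 0
  T → 4
  R → 5
  (T ⋈[b=g] R) → 4
  ρ[c/g]((T ⋈[b=g] R)) → 4
  ρ[w/y](ρ[c/g]((T ⋈[b=g] R))) → 4
  π[c,w](ρ[w/y](ρ[c/g]((T ⋈[b=g] R)))) → 4
  ((σ[c>=3](S) − π[c,w](S)) ∪ π[c,w](ρ[w/y](ρ[c/g]((T ⋈[b=g] R))))) → 4

== RESULT ==
c | w
1 | p
1 | p
7 | t
7 | t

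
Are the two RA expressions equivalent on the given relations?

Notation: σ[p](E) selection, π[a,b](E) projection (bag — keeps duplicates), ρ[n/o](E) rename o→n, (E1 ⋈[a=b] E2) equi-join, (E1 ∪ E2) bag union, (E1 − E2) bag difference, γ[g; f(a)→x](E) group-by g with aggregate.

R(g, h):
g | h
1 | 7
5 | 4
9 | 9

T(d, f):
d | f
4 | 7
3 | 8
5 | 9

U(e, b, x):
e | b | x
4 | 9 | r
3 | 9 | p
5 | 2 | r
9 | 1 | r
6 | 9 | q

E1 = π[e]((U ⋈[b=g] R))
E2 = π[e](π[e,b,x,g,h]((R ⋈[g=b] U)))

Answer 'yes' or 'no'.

E1 stepwise |·|:
  U → 5
  R → 3
  (U ⋈[b=g] R) → 4
  π[e]((U ⋈[b=g] R)) → 4
E2 stepwise |·|:
  R → 3
  U → 5
  (R ⋈[g=b] U) → 4
  π[e,b,x,g,h]((R ⋈[g=b] U)) → 4
  π[e](π[e,b,x,g,h]((R ⋈[g=b] U))) → 4

E1 and E2 produce the same multiset:
e
3
4
6
9

yes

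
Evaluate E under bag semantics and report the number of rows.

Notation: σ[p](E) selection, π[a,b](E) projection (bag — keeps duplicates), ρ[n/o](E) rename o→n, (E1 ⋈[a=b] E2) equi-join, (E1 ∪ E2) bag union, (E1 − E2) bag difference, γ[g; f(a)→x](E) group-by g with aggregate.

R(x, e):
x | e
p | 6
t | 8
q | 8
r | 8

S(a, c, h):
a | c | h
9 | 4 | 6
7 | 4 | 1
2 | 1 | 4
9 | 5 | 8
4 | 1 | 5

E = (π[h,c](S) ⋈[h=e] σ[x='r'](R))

Row counts bottom-up:
  S → 5
  π[h,c](S) → 5
  R → 4
  σ[x='r'](R) → 1
  (π[h,c](S) ⋈[h=e] σ[x='r'](R)) → 1

|E| = 1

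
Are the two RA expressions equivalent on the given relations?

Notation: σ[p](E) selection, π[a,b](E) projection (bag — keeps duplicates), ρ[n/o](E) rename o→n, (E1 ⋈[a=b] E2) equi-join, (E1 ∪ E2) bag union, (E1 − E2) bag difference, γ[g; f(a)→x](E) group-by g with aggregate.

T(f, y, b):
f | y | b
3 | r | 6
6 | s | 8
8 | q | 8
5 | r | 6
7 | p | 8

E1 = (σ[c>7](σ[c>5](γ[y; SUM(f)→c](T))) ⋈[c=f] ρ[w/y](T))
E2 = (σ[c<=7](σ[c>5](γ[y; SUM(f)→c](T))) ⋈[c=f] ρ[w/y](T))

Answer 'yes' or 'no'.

E1 per-node cardinality:
  T → 5
  γ[y; SUM(f)→c](T) → 4
  σ[c>5](γ[y; SUM(f)→c](T)) → 4
  σ[c>7](σ[c>5](γ[y; SUM(f)→c](T))) → 2
  T → 5
  ρ[w/y](T) → 5
  (σ[c>7](σ[c>5](γ[y; SUM(f)→c](T))) ⋈[c=f] ρ[w/y](T)) → 2
E2 per-node cardinality:
  T → 5
  γ[y; SUM(f)→c](T) → 4
  σ[c>5](γ[y; SUM(f)→c](T)) → 4
  σ[c<=7](σ[c>5](γ[y; SUM(f)→c](T))) → 2
  T → 5
  ρ[w/y](T) → 5
  (σ[c<=7](σ[c>5](γ[y; SUM(f)→c](T))) ⋈[c=f] ρ[w/y](T)) → 2

E1 result:
y | c | f | w | b
q | 8 | 8 | q | 8
r | 8 | 8 | q | 8
E2 result:
y | c | f | w | b
p | 7 | 7 | p | 8
s | 6 | 6 | s | 8
Witness: ('p', 7, 7, 'p', 8) appears 0× in E1 but 1× in E2.

no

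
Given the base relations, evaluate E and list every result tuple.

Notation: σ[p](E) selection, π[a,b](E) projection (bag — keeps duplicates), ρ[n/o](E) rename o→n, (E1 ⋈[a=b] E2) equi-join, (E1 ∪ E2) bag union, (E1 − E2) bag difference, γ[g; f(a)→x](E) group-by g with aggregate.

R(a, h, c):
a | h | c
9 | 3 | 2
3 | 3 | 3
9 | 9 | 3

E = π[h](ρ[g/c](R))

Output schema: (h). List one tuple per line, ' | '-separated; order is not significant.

Per-node cardinality:
  R → 3
  ρ[g/c](R) → 3
  π[h](ρ[g/c](R)) → 3

== RESULT ==
h
3
3
9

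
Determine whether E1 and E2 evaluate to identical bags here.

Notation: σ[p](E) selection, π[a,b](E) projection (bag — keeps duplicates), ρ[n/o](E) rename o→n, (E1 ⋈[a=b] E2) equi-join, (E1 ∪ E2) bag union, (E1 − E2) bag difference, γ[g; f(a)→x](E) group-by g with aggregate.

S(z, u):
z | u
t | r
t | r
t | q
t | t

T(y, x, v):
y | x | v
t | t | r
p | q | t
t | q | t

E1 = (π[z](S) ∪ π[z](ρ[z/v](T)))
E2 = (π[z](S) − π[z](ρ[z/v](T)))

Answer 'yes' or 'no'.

E1 subexpression sizes:
  S → 4
  π[z](S) → 4
  T → 3
  ρ[z/v](T) → 3
  π[z](ρ[z/v](T)) → 3
  (π[z](S) ∪ π[z](ρ[z/v](T))) → 7
E2 subexpression sizes:
  S → 4
  π[z](S) → 4
  T → 3
  ρ[z/v](T) → 3
  π[z](ρ[z/v](T)) → 3
  (π[z](S) − π[z](ρ[z/v](T))) → 2

E1 result:
z
r
t
t
t
t
t
t
E2 result:
z
t
t
Witness: ('t',) appears 6× in E1 but 2× in E2.

no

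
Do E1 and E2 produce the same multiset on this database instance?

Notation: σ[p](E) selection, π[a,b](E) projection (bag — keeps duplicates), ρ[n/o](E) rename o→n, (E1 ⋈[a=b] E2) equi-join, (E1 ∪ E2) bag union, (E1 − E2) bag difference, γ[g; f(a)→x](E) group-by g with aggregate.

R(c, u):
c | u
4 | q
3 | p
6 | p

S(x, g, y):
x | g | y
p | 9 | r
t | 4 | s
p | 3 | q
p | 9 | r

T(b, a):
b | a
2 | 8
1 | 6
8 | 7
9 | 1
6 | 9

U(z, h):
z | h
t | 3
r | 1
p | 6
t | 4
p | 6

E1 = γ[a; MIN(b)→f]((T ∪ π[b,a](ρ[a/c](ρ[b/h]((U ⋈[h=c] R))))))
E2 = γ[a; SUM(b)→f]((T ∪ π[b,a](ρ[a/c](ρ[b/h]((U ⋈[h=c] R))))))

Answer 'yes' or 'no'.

E1 per-node cardinality:
  T → 5
  U → 5
  R → 3
  (U ⋈[h=c] R) → 4
  ρ[b/h]((U ⋈[h=c] R)) → 4
  ρ[a/c](ρ[b/h]((U ⋈[h=c] R))) → 4
  π[b,a](ρ[a/c](ρ[b/h]((U ⋈[h=c] R)))) → 4
  (T ∪ π[b,a](ρ[a/c](ρ[b/h]((U ⋈[h=c] R))))) → 9
  γ[a; MIN(b)→f]((T ∪ π[b,a](ρ[a/c](ρ[b/h]((U ⋈[h=c] R)))))) → 7
E2 per-node cardinality:
  T → 5
  U → 5
  R → 3
  (U ⋈[h=c] R) → 4
  ρ[b/h]((U ⋈[h=c] R)) → 4
  ρ[a/c](ρ[b/h]((U ⋈[h=c] R))) → 4
  π[b,a](ρ[a/c](ρ[b/h]((U ⋈[h=c] R)))) → 4
  (T ∪ π[b,a](ρ[a/c](ρ[b/h]((U ⋈[h=c] R))))) → 9
  γ[a; SUM(b)→f]((T ∪ π[b,a](ρ[a/c](ρ[b/h]((U ⋈[h=c] R)))))) → 7

E1 result:
a | f
1 | 9
3 | 3
4 | 4
6 | 1
7 | 8
8 | 2
9 | 6
E2 result:
a | f
1 | 9
3 | 3
4 | 4
6 | 13
7 | 8
8 | 2
9 | 6
Witness: (6, 1) appears 1× in E1 but 0× in E2.

no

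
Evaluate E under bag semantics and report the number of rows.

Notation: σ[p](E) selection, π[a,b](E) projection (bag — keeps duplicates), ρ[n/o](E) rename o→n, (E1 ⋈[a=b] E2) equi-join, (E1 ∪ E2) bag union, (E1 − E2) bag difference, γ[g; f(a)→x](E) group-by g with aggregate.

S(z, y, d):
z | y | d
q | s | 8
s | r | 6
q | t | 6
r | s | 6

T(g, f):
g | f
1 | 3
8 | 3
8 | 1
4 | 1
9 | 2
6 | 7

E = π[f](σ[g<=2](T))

Subexpression sizes:
  T → 6
  σ[g<=2](T) → 1
  π[f](σ[g<=2](T)) → 1

|E| = 1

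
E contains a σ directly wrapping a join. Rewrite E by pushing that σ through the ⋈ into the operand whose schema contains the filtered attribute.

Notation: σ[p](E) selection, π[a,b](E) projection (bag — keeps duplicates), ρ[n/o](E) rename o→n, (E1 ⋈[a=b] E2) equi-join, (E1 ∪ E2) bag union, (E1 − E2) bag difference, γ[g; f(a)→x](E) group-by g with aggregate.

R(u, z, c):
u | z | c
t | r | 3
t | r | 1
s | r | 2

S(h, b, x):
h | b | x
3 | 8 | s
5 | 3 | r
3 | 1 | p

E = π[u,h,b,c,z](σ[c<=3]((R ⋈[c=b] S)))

σ filters on c, owned by the left side.
E' = π[u,h,b,c,z]((σ[c<=3](R) ⋈[c=b] S))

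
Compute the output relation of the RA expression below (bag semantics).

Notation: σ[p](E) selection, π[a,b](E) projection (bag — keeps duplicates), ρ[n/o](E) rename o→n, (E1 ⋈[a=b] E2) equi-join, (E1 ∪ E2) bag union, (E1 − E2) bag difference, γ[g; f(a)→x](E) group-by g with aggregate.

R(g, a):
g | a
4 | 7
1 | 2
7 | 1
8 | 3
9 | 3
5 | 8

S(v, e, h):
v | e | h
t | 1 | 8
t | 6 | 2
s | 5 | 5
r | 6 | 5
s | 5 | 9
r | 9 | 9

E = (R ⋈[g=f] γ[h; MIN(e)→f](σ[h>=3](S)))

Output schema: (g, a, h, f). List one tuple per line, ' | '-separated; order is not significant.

Subexpression sizes:
  R → 6
  S → 6
  σ[h>=3](S) → 5
  γ[h; MIN(e)→f](σ[h>=3](S)) → 3
  (R ⋈[g=f] γ[h; MIN(e)→f](σ[h>=3](S))) → 3

== RESULT ==
g | a | h | f
1 | 2 | 8 | 1
5 | 8 | 5 | 5
5 | 8 | 9 | 5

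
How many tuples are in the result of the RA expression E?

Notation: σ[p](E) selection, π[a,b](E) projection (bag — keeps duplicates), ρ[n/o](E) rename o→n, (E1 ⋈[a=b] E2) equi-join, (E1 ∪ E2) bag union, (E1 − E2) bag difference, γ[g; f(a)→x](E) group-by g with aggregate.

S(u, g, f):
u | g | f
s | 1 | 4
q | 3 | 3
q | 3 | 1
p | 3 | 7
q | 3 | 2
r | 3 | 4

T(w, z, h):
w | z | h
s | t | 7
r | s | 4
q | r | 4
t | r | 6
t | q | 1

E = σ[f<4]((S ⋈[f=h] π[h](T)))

Per-node cardinality:
  S → 6
  T → 5
  π[h](T) → 5
  (S ⋈[f=h] π[h](T)) → 6
  σ[f<4]((S ⋈[f=h] π[h](T))) → 1

|E| = 1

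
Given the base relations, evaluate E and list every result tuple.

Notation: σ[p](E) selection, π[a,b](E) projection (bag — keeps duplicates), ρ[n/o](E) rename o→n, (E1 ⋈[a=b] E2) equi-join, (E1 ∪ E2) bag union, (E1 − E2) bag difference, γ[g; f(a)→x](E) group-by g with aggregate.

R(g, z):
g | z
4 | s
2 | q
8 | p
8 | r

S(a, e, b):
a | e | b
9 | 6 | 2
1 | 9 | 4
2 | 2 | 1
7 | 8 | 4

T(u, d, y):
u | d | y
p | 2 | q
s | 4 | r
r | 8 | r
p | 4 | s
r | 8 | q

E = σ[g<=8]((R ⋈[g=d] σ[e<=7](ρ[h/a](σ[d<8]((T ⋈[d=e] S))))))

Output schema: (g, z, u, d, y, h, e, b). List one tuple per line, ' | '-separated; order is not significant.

Stepwise |·|:
  R → 4
  T → 5
  S → 4
  (T ⋈[d=e] S) → 3
  σ[d<8]((T ⋈[d=e] S)) → 1
  ρ[h/a](σ[d<8]((T ⋈[d=e] S))) → 1
  σ[e<=7](ρ[h/a](σ[d<8]((T ⋈[d=e] S)))) → 1
  (R ⋈[g=d] σ[e<=7](ρ[h/a](σ[d<8]((T ⋈[d=e] S))))) → 1
  σ[g<=8]((R ⋈[g=d] σ[e<=7](ρ[h/a](σ[d<8]((T ⋈[d=e] S)))))) → 1

== RESULT ==
g | z | u | d | y | h | e | b
2 | q | p | 2 | q | 2 | 2 | 1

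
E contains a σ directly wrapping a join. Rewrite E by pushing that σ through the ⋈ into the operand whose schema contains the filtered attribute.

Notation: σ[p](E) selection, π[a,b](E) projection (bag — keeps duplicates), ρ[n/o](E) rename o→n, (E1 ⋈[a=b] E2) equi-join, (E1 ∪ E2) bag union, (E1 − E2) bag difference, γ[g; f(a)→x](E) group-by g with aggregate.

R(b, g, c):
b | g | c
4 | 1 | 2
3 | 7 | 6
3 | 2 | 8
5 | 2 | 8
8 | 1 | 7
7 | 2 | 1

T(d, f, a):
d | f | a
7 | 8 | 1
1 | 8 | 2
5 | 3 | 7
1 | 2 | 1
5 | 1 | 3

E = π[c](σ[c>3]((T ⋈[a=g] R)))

σ filters on c, owned by the right side.
E' = π[c]((T ⋈[a=g] σ[c>3](R)))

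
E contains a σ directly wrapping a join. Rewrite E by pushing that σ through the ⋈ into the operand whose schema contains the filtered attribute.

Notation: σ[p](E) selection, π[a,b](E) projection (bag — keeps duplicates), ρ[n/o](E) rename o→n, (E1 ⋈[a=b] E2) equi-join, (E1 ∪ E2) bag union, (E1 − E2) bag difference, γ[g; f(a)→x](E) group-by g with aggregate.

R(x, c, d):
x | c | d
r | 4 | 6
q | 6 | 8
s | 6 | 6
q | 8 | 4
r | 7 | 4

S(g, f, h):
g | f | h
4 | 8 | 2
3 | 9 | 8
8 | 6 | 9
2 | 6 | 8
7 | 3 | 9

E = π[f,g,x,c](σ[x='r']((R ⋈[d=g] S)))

σ filters on x, owned by the left side.
E' = π[f,g,x,c]((σ[x='r'](R) ⋈[d=g] S))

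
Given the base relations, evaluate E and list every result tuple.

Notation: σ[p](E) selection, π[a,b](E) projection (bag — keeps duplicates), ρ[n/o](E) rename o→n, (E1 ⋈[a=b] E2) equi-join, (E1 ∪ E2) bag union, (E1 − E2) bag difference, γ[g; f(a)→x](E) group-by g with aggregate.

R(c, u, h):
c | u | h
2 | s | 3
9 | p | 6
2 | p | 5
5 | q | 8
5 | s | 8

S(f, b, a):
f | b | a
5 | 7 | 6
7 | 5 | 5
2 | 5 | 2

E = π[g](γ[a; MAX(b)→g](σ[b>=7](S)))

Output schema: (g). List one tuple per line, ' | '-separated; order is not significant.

Row counts bottom-up:
  S → 3
  σ[b>=7](S) → 1
  γ[a; MAX(b)→g](σ[b>=7](S)) → 1
  π[g](γ[a; MAX(b)→g](σ[b>=7](S))) → 1

== RESULT ==
g
7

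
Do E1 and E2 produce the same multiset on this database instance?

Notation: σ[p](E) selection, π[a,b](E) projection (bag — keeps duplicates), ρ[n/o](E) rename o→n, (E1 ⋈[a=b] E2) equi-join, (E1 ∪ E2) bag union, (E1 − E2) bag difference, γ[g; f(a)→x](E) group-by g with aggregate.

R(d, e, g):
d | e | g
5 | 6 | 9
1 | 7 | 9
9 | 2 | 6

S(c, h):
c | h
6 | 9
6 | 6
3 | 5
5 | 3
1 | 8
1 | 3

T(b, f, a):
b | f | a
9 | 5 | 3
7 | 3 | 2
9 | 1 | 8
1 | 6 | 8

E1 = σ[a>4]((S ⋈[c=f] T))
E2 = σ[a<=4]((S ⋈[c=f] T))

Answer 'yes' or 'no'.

E1 subexpression sizes:
  S → 6
  T → 4
  (S ⋈[c=f] T) → 6
  σ[a>4]((S ⋈[c=f] T)) → 4
E2 subexpression sizes:
  S → 6
  T → 4
  (S ⋈[c=f] T) → 6
  σ[a<=4]((S ⋈[c=f] T)) → 2

E1 result:
c | h | b | f | a
1 | 3 | 9 | 1 | 8
1 | 8 | 9 | 1 | 8
6 | 6 | 1 | 6 | 8
6 | 9 | 1 | 6 | 8
E2 result:
c | h | b | f | a
3 | 5 | 7 | 3 | 2
5 | 3 | 9 | 5 | 3
Witness: (1, 8, 9, 1, 8) appears 1× in E1 but 0× in E2.

no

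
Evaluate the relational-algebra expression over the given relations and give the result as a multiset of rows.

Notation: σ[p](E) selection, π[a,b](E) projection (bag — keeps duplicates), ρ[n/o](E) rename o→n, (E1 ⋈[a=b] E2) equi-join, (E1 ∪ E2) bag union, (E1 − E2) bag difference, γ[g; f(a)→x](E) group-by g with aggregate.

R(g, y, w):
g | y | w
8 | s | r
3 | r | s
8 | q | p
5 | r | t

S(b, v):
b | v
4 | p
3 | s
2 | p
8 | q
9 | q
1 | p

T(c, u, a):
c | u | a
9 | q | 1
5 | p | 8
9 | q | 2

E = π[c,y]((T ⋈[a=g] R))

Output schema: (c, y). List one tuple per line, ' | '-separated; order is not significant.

Stepwise |·|:
  T → 3
  R → 4
  (T ⋈[a=g] R) → 2
  π[c,y]((T ⋈[a=g] R)) → 2

== RESULT ==
c | y
5 | q
5 | s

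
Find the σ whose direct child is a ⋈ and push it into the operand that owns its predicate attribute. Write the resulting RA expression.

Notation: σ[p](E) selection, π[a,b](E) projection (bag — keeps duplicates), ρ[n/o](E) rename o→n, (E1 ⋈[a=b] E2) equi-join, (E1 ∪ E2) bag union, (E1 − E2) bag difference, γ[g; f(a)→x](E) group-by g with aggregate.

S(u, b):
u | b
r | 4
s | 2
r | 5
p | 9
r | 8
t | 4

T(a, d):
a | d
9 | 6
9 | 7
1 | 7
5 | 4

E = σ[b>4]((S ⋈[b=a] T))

σ filters on b, owned by the left side.
E' = (σ[b>4](S) ⋈[b=a] T)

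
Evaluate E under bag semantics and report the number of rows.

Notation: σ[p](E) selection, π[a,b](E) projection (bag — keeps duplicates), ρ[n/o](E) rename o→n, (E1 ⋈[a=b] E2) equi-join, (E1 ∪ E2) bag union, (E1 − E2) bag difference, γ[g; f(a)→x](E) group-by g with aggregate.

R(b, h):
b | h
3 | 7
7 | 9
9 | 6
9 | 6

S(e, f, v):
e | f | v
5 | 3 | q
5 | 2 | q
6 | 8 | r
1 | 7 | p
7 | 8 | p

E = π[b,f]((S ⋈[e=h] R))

Subexpression sizes:
  S → 5
  R → 4
  (S ⋈[e=h] R) → 3
  π[b,f]((S ⋈[e=h] R)) → 3

|E| = 3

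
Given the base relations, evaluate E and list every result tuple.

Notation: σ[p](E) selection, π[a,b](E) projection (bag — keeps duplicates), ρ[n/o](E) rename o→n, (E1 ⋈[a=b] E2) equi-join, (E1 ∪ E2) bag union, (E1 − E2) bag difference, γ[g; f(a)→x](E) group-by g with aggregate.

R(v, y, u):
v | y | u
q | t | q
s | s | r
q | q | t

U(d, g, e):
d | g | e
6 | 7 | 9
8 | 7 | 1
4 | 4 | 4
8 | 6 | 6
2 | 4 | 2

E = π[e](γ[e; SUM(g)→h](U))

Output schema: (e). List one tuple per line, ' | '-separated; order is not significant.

Stepwise |·|:
  U → 5
  γ[e; SUM(g)→h](U) → 5
  π[e](γ[e; SUM(g)→h](U)) → 5

== RESULT ==
e
1
2
4
6
9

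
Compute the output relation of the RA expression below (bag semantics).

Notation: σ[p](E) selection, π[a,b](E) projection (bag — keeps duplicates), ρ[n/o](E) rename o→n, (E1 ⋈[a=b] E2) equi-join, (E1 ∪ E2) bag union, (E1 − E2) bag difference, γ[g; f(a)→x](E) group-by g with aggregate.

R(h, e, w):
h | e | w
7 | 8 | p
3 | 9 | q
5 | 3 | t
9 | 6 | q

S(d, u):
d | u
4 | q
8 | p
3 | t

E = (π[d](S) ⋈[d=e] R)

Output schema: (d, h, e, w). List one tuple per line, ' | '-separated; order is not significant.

Stepwise |·|:
  S → 3
  π[d](S) → 3
  R → 4
  (π[d](S) ⋈[d=e] R) → 2

== RESULT ==
d | h | e | w
3 | 5 | 3 | t
8 | 7 | 8 | p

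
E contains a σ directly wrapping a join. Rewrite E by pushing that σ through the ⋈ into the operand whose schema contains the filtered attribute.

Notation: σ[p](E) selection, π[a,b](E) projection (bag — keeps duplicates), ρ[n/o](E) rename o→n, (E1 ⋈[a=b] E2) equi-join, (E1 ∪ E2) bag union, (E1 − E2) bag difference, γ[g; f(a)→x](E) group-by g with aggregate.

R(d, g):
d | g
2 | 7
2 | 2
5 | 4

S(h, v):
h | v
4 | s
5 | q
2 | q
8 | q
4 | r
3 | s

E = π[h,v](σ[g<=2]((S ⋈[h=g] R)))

σ filters on g, owned by the right side.
E' = π[h,v]((S ⋈[h=g] σ[g<=2](R)))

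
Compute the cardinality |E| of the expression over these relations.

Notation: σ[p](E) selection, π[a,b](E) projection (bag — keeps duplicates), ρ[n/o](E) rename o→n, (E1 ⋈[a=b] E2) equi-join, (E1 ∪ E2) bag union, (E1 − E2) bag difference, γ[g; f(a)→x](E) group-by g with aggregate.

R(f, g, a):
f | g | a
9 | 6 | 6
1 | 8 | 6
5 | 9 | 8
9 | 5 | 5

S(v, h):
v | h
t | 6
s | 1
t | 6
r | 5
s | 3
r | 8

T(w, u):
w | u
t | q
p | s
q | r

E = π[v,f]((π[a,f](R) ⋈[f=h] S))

Row counts bottom-up:
  R → 4
  π[a,f](R) → 4
  S → 6
  (π[a,f](R) ⋈[f=h] S) → 2
  π[v,f]((π[a,f](R) ⋈[f=h] S)) → 2

|E| = 2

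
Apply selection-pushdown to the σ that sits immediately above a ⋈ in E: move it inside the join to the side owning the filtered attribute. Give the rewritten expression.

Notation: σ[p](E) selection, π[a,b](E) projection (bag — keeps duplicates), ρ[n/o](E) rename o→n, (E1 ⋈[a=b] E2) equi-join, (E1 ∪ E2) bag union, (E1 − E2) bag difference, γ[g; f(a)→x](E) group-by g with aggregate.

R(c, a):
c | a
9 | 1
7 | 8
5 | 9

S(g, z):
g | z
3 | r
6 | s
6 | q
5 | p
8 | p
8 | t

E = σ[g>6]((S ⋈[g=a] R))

σ filters on g, owned by the left side.
E' = (σ[g>6](S) ⋈[g=a] R)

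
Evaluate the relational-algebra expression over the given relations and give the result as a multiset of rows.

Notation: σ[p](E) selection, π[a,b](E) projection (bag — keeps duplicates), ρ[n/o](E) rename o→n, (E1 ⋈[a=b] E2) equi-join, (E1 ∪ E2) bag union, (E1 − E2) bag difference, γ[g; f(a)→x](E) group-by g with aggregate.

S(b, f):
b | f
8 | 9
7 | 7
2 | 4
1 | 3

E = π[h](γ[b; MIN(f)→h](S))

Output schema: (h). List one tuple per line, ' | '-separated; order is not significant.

Stepwise |·|:
  S → 4
  γ[b; MIN(f)→h](S) → 4
  π[h](γ[b; MIN(f)→h](S)) → 4

== RESULT ==
h
3
4
7
9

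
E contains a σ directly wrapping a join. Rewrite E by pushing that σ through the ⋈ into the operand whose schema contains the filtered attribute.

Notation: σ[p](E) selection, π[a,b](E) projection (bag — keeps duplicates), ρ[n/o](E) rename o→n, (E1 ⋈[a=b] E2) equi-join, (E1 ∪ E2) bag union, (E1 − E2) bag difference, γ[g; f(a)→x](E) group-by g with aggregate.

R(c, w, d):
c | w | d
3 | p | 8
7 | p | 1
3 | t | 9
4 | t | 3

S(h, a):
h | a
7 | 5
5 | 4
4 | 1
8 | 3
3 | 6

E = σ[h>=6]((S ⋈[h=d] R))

σ filters on h, owned by the left side.
E' = (σ[h>=6](S) ⋈[h=d] R)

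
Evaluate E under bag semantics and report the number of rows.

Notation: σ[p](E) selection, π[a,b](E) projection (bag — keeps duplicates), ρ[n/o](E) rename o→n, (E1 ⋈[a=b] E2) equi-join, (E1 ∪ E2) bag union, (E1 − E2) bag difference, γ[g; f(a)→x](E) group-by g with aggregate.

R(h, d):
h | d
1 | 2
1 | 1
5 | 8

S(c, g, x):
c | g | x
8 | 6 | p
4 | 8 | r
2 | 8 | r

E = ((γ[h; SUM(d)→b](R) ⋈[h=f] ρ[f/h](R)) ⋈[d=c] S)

Per-node cardinality:
  R → 3
  γ[h; SUM(d)→b](R) → 2
  R → 3
  ρ[f/h](R) → 3
  (γ[h; SUM(d)→b](R) ⋈[h=f] ρ[f/h](R)) → 3
  S → 3
  ((γ[h; SUM(d)→b](R) ⋈[h=f] ρ[f/h](R)) ⋈[d=c] S) → 2

|E| = 2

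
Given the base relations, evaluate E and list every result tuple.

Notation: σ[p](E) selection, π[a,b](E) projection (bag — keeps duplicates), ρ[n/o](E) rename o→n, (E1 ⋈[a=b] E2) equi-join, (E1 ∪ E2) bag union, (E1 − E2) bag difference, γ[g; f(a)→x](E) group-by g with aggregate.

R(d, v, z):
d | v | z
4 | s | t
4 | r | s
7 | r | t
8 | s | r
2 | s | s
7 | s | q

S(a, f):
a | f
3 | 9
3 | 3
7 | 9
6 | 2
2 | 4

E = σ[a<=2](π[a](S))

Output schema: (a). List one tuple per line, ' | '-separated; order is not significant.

Stepwise |·|:
  S → 5
  π[a](S) → 5
  σ[a<=2](π[a](S)) → 1

== RESULT ==
a
2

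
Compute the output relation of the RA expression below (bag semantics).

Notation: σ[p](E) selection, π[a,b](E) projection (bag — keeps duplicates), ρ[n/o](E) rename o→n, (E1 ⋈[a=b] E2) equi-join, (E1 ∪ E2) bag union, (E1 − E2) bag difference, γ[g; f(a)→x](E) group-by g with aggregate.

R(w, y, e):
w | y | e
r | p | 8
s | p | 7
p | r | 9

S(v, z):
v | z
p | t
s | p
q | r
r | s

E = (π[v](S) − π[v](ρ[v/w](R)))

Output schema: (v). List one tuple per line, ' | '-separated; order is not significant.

Stepwise |·|:
  S → 4
  π[v](S) → 4
  R → 3
  ρ[v/w](R) → 3
  π[v](ρ[v/w](R)) → 3
  (π[v](S) − π[v](ρ[v/w](R))) → 1

== RESULT ==
v
q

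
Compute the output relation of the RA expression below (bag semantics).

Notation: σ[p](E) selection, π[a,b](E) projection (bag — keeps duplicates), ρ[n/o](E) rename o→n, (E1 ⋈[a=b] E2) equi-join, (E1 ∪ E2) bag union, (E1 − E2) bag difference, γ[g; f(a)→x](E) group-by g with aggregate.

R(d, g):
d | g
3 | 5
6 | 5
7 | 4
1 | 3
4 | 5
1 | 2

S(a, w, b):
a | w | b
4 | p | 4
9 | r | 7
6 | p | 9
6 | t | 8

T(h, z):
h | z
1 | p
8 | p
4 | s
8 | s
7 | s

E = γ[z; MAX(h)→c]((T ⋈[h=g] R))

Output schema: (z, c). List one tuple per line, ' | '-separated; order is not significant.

Row counts bottom-up:
  T → 5
  R → 6
  (T ⋈[h=g] R) → 1
  γ[z; MAX(h)→c]((T ⋈[h=g] R)) → 1

== RESULT ==
z | c
s | 4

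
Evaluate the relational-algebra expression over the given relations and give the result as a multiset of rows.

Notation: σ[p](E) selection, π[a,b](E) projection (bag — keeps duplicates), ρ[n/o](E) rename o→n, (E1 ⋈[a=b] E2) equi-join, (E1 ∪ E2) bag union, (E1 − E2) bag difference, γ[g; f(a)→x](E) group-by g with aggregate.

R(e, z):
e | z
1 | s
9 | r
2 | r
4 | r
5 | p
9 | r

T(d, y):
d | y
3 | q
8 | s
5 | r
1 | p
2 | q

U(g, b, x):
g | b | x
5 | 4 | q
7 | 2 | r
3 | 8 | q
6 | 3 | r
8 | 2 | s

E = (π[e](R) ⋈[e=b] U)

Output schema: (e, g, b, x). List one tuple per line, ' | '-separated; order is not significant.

Subexpression sizes:
  R → 6
  π[e](R) → 6
  U → 5
  (π[e](R) ⋈[e=b] U) → 3

== RESULT ==
e | g | b | x
2 | 7 | 2 | r
2 | 8 | 2 | s
4 | 5 | 4 | q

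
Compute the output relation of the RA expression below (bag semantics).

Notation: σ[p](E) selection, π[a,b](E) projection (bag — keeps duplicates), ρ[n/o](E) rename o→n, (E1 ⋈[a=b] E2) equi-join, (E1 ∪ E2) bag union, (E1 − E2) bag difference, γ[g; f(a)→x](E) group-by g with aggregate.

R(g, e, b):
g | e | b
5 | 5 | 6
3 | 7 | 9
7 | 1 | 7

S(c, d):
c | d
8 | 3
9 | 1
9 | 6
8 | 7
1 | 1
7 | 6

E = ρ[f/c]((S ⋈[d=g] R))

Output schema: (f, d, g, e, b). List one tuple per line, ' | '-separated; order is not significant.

Subexpression sizes:
  S → 6
  R → 3
  (S ⋈[d=g] R) → 2
  ρ[f/c]((S ⋈[d=g] R)) → 2

== RESULT ==
f | d | g | e | b
8 | 3 | 3 | 7 | 9
8 | 7 | 7 | 1 | 7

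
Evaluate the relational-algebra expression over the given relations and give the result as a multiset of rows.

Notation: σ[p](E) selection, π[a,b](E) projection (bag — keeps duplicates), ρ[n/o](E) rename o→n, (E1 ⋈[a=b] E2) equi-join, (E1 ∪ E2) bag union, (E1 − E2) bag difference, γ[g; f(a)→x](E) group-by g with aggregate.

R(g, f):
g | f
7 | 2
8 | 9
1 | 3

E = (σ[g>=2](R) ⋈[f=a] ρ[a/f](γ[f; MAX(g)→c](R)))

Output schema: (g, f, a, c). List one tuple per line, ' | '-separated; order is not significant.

Row counts bottom-up:
  R → 3
  σ[g>=2](R) → 2
  R → 3
  γ[f; MAX(g)→c](R) → 3
  ρ[a/f](γ[f; MAX(g)→c](R)) → 3
  (σ[g>=2](R) ⋈[f=a] ρ[a/f](γ[f; MAX(g)→c](R))) → 2

== RESULT ==
g | f | a | c
7 | 2 | 2 | 7
8 | 9 | 9 | 8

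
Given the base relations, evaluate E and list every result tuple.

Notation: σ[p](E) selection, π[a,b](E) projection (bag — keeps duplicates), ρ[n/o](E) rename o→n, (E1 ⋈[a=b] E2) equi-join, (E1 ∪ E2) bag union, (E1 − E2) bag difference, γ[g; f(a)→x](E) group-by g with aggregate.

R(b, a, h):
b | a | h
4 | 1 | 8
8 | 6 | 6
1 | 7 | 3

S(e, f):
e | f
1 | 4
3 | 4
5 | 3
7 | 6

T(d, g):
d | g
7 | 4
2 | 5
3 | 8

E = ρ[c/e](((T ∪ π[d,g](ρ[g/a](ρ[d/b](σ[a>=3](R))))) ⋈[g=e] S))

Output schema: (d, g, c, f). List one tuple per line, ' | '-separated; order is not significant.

Per-node cardinality:
  T → 3
  R → 3
  σ[a>=3](R) → 2
  ρ[d/b](σ[a>=3](R)) → 2
  ρ[g/a](ρ[d/b](σ[a>=3](R))) → 2
  π[d,g](ρ[g/a](ρ[d/b](σ[a>=3](R)))) → 2
  (T ∪ π[d,g](ρ[g/a](ρ[d/b](σ[a>=3](R))))) → 5
  S → 4
  ((T ∪ π[d,g](ρ[g/a](ρ[d/b](σ[a>=3](R))))) ⋈[g=e] S) → 2
  ρ[c/e](((T ∪ π[d,g](ρ[g/a](ρ[d/b](σ[a>=3](R))))) ⋈[g=e] S)) → 2

== RESULT ==
d | g | c | f
1 | 7 | 7 | 6
2 | 5 | 5 | 3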